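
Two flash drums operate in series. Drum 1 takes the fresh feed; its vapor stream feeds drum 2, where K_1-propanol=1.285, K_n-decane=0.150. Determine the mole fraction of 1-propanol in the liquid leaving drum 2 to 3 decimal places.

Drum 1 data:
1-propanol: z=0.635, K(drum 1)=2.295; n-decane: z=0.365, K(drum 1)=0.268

x_1-propanol (drum 2) = 0.749

Drum 1:
Rachford–Rice: g(ψ₁) = Σ zᵢ(Kᵢ−1)/(1+ψ₁(Kᵢ−1)) = 0.
g(0) = ΣzᵢKᵢ − 1 = 0.555 and g(1) = 1 − Σzᵢ/Kᵢ = -0.639, so a root lies in (0, 1).
Binary case is linear: z₁(K₁−1)(1+ψ₁(K₂−1)) + z₂(K₂−1)(1+ψ₁(K₁−1)) = 0
⇒ ψ₁ = [z₁(K₁−1)+z₂(K₂−1)] / [−(K₁−1)(K₂−1)] = 0.5551/0.9479 = 0.586
Drum-1 compositions:
  1-propanol: x = 0.361, y = 0.829
  n-decane: x = 0.639, y = 0.171
Drum-2 feed = drum-1 vapor: z₂ = (0.8288, 0.1712).
Drum 2:
Rachford–Rice: g(ψ₂) = Σ zᵢ(Kᵢ−1)/(1+ψ₂(Kᵢ−1)) = 0.
Feasibility: ΣzᵢKᵢ = 1.091, Σzᵢ/Kᵢ = 1.786 — both > 1, two phases present.
Binary case is linear: z₁(K₁−1)(1+ψ₂(K₂−1)) + z₂(K₂−1)(1+ψ₂(K₁−1)) = 0
⇒ ψ₂ = [z₁(K₁−1)+z₂(K₂−1)] / [−(K₁−1)(K₂−1)] = 0.0907/0.2422 = 0.374
  1-propanol: x = 0.749, y = 0.962
  n-decane: x = 0.251, y = 0.038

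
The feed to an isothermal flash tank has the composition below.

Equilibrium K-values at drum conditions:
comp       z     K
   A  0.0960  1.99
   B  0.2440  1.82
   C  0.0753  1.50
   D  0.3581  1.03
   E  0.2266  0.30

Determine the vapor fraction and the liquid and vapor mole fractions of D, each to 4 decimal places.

Let ψ = V/F and solve Σ zᵢ(Kᵢ−1)/(1+ψ(Kᵢ−1)) = 0.
Feasibility: ΣzᵢKᵢ = 1.1849, Σzᵢ/Kᵢ = 1.3355 — both > 1, two phases present.
Iterate (Newton) starting at ψ = 0.5:
  ψ = 0.5000: g = 0.00215, g' = -0.3998 → ψ = 0.5054
Converged at ψ = 0.5054.
Compositions from xᵢ = zᵢ/(1+ψ(Kᵢ−1)), yᵢ = Kᵢxᵢ:
  A: x = 0.0640, y = 0.1273
  B: x = 0.1725, y = 0.3140
  C: x = 0.0601, y = 0.0902
  D: x = 0.3528, y = 0.3633
  E: x = 0.3506, y = 0.1052

ψ = 0.5054, x_D = 0.3528, y_D = 0.3633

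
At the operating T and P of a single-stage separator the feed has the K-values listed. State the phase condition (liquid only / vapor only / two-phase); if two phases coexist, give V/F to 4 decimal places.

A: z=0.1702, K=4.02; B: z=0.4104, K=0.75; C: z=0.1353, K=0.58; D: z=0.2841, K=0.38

two-phase, V/F = 0.1418

ΣzᵢKᵢ = 1.1784; Σzᵢ/Kᵢ = 1.5704.
Both exceed 1, so a two-phase solution exists.
Newton–Raphson from ψ = 0.5:
  ψ = 0.5000: g = -0.23968, g' = -0.5475 → ψ = 0.0622
  ψ = 0.0622: g = 0.08690, g' = -1.2698 → ψ = 0.1307
  ψ = 0.1307: g = 0.01070, g' = -0.9815 → ψ = 0.1416
  ψ = 0.1416: g = 0.00019, g' = -0.9475 → ψ = 0.1418
Converged at ψ = 0.1418.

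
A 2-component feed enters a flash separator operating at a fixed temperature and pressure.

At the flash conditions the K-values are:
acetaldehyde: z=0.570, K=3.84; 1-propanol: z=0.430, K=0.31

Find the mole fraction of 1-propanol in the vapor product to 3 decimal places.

Binary case is linear: z₁(K₁−1)(1+β(K₂−1)) + z₂(K₂−1)(1+β(K₁−1)) = 0
⇒ β = [z₁(K₁−1)+z₂(K₂−1)] / [−(K₁−1)(K₂−1)] = 1.3221/1.9596 = 0.675
Compositions from xᵢ = zᵢ/(1+β(Kᵢ−1)), yᵢ = Kᵢxᵢ:
  acetaldehyde: x = 0.195, y = 0.751
  1-propanol: x = 0.805, y = 0.249

y_1-propanol = 0.249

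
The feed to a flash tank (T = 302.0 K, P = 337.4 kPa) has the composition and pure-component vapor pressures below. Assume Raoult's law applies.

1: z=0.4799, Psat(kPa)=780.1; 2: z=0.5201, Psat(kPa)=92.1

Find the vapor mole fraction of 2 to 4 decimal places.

y_2 = 0.1756

Raoult's law: Kᵢ = Pᵢˢᵃᵗ/P = Pᵢˢᵃᵗ/337.4.
  K_1 = 780.1/337.4 = 2.312092, K_2 = 92.1/337.4 = 0.272970
Rachford–Rice: g(V/F) = Σ zᵢ(Kᵢ−1)/(1+V/F(Kᵢ−1)) = 0.
Feasibility: ΣzᵢKᵢ = 1.2515, Σzᵢ/Kᵢ = 2.1129 — both > 1, two phases present.
Binary case is linear: z₁(K₁−1)(1+V/F(K₂−1)) + z₂(K₂−1)(1+V/F(K₁−1)) = 0
⇒ V/F = [z₁(K₁−1)+z₂(K₂−1)] / [−(K₁−1)(K₂−1)] = 0.25154/0.95393 = 0.2637
Compositions from xᵢ = zᵢ/(1+V/F(Kᵢ−1)), yᵢ = Kᵢxᵢ:
  1: x = 0.3565, y = 0.8244
  2: x = 0.6435, y = 0.1756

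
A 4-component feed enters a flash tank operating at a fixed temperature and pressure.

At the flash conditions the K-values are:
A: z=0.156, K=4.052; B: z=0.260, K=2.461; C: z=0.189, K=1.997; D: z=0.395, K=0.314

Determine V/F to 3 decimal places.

V/F = 0.629

Material balance + equilibrium reduce to Σ zᵢ(Kᵢ−1)/(1+V/F(Kᵢ−1)) = 0.
g(0) = ΣzᵢKᵢ − 1 = 0.773 and g(1) = 1 − Σzᵢ/Kᵢ = -0.497, so a root lies in (0, 1).
Iterate (Newton) starting at V/F = 0.5:
  V/F = 0.500: g = 0.1213, g' = -0.927 → V/F = 0.631
  V/F = 0.631: g = -0.0016, g' = -0.969 → V/F = 0.629
Converged at V/F = 0.629.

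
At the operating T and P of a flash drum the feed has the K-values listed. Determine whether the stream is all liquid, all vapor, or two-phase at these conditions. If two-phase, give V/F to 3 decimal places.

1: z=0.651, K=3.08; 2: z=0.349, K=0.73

all vapor

ΣzᵢKᵢ = 2.260; Σzᵢ/Kᵢ = 0.689.
Since Σzᵢ/Kᵢ < 1 the mixture is above its dew point — single vapor phase.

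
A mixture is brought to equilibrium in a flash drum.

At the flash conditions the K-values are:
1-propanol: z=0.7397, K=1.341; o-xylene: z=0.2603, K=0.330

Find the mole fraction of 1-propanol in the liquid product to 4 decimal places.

Newton–Raphson from ψ = 0.34:
  ψ = 0.3400: g = 0.00018, g' = -0.2650 → ψ = 0.3407
Converged at ψ = 0.3407.
Compositions from xᵢ = zᵢ/(1+ψ(Kᵢ−1)), yᵢ = Kᵢxᵢ:
  1-propanol: x = 0.6627, y = 0.8887
  o-xylene: x = 0.3373, y = 0.1113

x_1-propanol = 0.6627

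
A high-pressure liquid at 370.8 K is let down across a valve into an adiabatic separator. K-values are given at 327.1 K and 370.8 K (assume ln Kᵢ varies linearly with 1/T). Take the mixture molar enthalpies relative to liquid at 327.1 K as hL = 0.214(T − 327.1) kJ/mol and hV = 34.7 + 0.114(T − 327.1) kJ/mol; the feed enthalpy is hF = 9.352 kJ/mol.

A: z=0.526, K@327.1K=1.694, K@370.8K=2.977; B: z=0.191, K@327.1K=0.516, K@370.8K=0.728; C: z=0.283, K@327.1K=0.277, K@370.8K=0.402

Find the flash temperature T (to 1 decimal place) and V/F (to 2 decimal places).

T = 330.8 K, V/F = 0.25

Adiabatic flash: solve Rachford–Rice at each trial T, then check hF = ψ·hV(T) + (1−ψ)·hL(T).
  T = 327.1 K: K = (1.694, 0.516, 0.277), RR gives ψ = 0.153, H_out = 5.318 kJ/mol
  T = 370.8 K: K = (2.977, 0.728, 0.402), RR gives ψ = 0.817, H_out = 34.129 kJ/mol
  T = 349.0 K: K = (2.287, 0.620, 0.338), RR gives ψ = 0.565, H_out = 23.056 kJ/mol
  T = 338.1 K: K = (1.979, 0.567, 0.307), RR gives ψ = 0.398, H_out = 15.729 kJ/mol
  T = 332.6 K: K = (1.833, 0.542, 0.292), RR gives ψ = 0.290, H_out = 11.072 kJ/mol
  T = 329.9 K: K = (1.764, 0.529, 0.285), RR gives ψ = 0.227, H_out = 8.417 kJ/mol
  T = 331.2 K: K = (1.797, 0.535, 0.288), RR gives ψ = 0.258, H_out = 9.732 kJ/mol
Linear interpolation between T = 329.9 (H_out = 8.417) and T = 331.2 (H_out = 9.732) on hF = 9.352 gives T ≈ 330.8 K, at which ψ = 0.25.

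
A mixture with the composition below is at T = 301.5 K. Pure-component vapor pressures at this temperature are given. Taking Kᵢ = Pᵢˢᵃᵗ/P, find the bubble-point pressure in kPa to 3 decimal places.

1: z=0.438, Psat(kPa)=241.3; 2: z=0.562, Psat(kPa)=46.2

Pbub = 131.654 kPa

At the bubble point ψ → 0, so ΣzᵢKᵢ = 1 with Kᵢ = Pᵢˢᵃᵗ/P ⇒ P = ΣzᵢPᵢˢᵃᵗ.
P = 0.438·241.3 + 0.562·46.2 = 131.654 kPa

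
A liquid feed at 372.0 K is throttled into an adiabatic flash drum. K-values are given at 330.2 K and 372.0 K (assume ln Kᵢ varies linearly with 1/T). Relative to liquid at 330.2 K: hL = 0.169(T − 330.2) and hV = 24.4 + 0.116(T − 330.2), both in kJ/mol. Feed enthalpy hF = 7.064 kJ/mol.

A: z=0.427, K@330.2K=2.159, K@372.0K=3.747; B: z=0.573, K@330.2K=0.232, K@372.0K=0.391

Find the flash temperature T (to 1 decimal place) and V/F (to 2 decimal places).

Adiabatic flash: solve Rachford–Rice at each trial T, then check hF = ψ·hV(T) + (1−ψ)·hL(T).
  T = 330.2 K: K = (2.159, 0.232), RR gives ψ = 0.062, H_out = 1.503 kJ/mol
  T = 372.0 K: K = (3.747, 0.391), RR gives ψ = 0.493, H_out = 17.991 kJ/mol
  T = 351.1 K: K = (2.891, 0.306), RR gives ψ = 0.312, H_out = 10.804 kJ/mol
  T = 340.6 K: K = (2.508, 0.267), RR gives ψ = 0.203, H_out = 6.595 kJ/mol
  T = 345.9 K: K = (2.698, 0.286), RR gives ψ = 0.261, H_out = 8.802 kJ/mol
  T = 343.2 K: K = (2.600, 0.277), RR gives ψ = 0.232, H_out = 7.702 kJ/mol
  T = 341.9 K: K = (2.554, 0.272), RR gives ψ = 0.218, H_out = 7.155 kJ/mol
Linear interpolation between T = 340.6 (H_out = 6.595) and T = 341.9 (H_out = 7.155) on hF = 7.064 gives T ≈ 341.7 K, at which ψ = 0.22.

T = 341.7 K, V/F = 0.22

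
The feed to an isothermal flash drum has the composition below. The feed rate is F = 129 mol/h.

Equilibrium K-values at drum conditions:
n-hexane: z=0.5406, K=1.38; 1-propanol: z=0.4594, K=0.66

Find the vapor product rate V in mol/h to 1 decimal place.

Material balance + equilibrium reduce to Σ zᵢ(Kᵢ−1)/(1+β(Kᵢ−1)) = 0.
Feasibility: ΣzᵢKᵢ = 1.0492, Σzᵢ/Kᵢ = 1.0878 — both > 1, two phases present.
Binary case is linear: z₁(K₁−1)(1+β(K₂−1)) + z₂(K₂−1)(1+β(K₁−1)) = 0
⇒ β = [z₁(K₁−1)+z₂(K₂−1)] / [−(K₁−1)(K₂−1)] = 0.04923/0.12920 = 0.3811
Then V = β·F = 0.3811·129 = 49.2 mol/h and L = F − V = 79.8 mol/h.

V = 49.2 mol/h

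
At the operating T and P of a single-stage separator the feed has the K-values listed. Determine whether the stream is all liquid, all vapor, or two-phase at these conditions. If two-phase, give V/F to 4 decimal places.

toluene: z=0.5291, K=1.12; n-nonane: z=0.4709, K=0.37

all liquid

ΣzᵢKᵢ = 0.7668; Σzᵢ/Kᵢ = 1.7451.
Since ΣzᵢKᵢ < 1 the mixture is below its bubble point — single liquid phase.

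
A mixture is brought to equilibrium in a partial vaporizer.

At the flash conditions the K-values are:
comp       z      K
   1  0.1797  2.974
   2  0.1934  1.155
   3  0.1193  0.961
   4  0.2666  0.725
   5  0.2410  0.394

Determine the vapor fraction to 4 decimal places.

Rachford–Rice: g(ψ) = Σ zᵢ(Kᵢ−1)/(1+ψ(Kᵢ−1)) = 0.
Feasibility: ΣzᵢKᵢ = 1.1607, Σzᵢ/Kᵢ = 1.3314 — both > 1, two phases present.
Iterate (Newton) starting at ψ = 0.5:
  ψ = 0.5000: g = -0.09294, g' = -0.3908 → ψ = 0.2622
  ψ = 0.2622: g = 0.00520, g' = -0.4570 → ψ = 0.2736
  ψ = 0.2736: g = 0.00004, g' = -0.4505 → ψ = 0.2737
Converged at ψ = 0.2737.

ψ = 0.2737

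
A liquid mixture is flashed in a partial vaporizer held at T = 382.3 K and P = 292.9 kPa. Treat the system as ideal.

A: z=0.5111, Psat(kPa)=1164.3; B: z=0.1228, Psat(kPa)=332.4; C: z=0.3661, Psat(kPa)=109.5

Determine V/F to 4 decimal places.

Raoult's law: Kᵢ = Pᵢˢᵃᵗ/P = Pᵢˢᵃᵗ/292.9.
  K_A = 1164.3/292.9 = 3.975077, K_B = 332.4/292.9 = 1.134858, K_C = 109.5/292.9 = 0.373848
Material balance + equilibrium reduce to Σ zᵢ(Kᵢ−1)/(1+V/F(Kᵢ−1)) = 0.
Check two-phase: ΣzᵢKᵢ = 2.3079 > 1 and Σzᵢ/Kᵢ = 1.2161 > 1, so g(0) = 1.3079 > 0 and g(1) = -0.2161 < 0.
Newton–Raphson from V/F = 0.65:
  V/F = 0.6500: g = 0.14695, g' = -0.9356 → V/F = 0.8071
  V/F = 0.8071: g = -0.00140, g' = -0.9795 → V/F = 0.8056
Converged at V/F = 0.8056.

V/F = 0.8056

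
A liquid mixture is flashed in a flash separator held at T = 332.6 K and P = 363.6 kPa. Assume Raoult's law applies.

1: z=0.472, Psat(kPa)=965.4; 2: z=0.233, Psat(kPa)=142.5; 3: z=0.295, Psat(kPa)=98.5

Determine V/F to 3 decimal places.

Raoult's law: Kᵢ = Pᵢˢᵃᵗ/P = Pᵢˢᵃᵗ/363.6.
  K_1 = 965.4/363.6 = 2.65512, K_2 = 142.5/363.6 = 0.39191, K_3 = 98.5/363.6 = 0.27090
Material balance + equilibrium reduce to Σ zᵢ(Kᵢ−1)/(1+V/F(Kᵢ−1)) = 0.
g(0) = ΣzᵢKᵢ − 1 = 0.424 and g(1) = 1 − Σzᵢ/Kᵢ = -0.861, so a root lies in (0, 1).
Iterate (Newton) starting at V/F = 0.52:
  V/F = 0.520: g = -0.1338, g' = -0.965 → V/F = 0.381
  V/F = 0.381: g = -0.0034, g' = -0.933 → V/F = 0.378
Converged at V/F = 0.378.

V/F = 0.378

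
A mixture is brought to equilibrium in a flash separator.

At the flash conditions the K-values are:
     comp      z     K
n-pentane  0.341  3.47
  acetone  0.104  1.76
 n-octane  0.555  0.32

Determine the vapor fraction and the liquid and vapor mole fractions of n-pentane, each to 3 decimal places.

ψ = 0.368, x_n-pentane = 0.179, y_n-pentane = 0.620

Let ψ = V/F and solve Σ zᵢ(Kᵢ−1)/(1+ψ(Kᵢ−1)) = 0.
g(0) = ΣzᵢKᵢ − 1 = 0.544 and g(1) = 1 − Σzᵢ/Kᵢ = -0.892, so a root lies in (0, 1).
Iterate (Newton) starting at ψ = 0.47:
  ψ = 0.470: g = -0.1067, g' = -1.032 → ψ = 0.367
  ψ = 0.367: g = 0.0010, g' = -1.065 → ψ = 0.368
Converged at ψ = 0.368.
Compositions from xᵢ = zᵢ/(1+ψ(Kᵢ−1)), yᵢ = Kᵢxᵢ:
  n-pentane: x = 0.179, y = 0.620
  acetone: x = 0.081, y = 0.143
  n-octane: x = 0.740, y = 0.237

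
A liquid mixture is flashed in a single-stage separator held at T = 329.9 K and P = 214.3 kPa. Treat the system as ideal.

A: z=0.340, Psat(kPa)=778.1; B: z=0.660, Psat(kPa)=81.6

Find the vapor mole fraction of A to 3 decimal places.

Raoult's law: Kᵢ = Pᵢˢᵃᵗ/P = Pᵢˢᵃᵗ/214.3.
  K_A = 778.1/214.3 = 3.63089, K_B = 81.6/214.3 = 0.38077
Let ψ = V/F and solve Σ zᵢ(Kᵢ−1)/(1+ψ(Kᵢ−1)) = 0.
Check two-phase: ΣzᵢKᵢ = 1.486 > 1 and Σzᵢ/Kᵢ = 1.827 > 1, so g(0) = 0.486 > 0 and g(1) = -0.827 < 0.
Newton–Raphson from ψ = 0.5:
  ψ = 0.500: g = -0.2057, g' = -0.970 → ψ = 0.288
  ψ = 0.288: g = 0.0116, g' = -1.137 → ψ = 0.298
Converged at ψ = 0.298.
Compositions from xᵢ = zᵢ/(1+ψ(Kᵢ−1)), yᵢ = Kᵢxᵢ:
  A: x = 0.191, y = 0.692
  B: x = 0.809, y = 0.308

y_A = 0.692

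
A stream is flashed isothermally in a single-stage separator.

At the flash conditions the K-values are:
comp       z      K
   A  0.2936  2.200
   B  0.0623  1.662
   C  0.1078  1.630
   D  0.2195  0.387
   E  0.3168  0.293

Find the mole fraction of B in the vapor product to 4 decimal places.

Let β = V/F and solve Σ zᵢ(Kᵢ−1)/(1+β(Kᵢ−1)) = 0.
Feasibility: ΣzᵢKᵢ = 1.1029, Σzᵢ/Kᵢ = 1.8855 — both > 1, two phases present.
Iterate (Newton) starting at β = 0.35:
  β = 0.3500: g = -0.13169, g' = -0.6697 → β = 0.1534
  β = 0.1534: g = -0.00280, g' = -0.6593 → β = 0.1491
Converged at β = 0.1491.
Compositions from xᵢ = zᵢ/(1+β(Kᵢ−1)), yᵢ = Kᵢxᵢ:
  A: x = 0.2490, y = 0.5479
  B: x = 0.0567, y = 0.0942
  C: x = 0.0985, y = 0.1606
  D: x = 0.2416, y = 0.0935
  E: x = 0.3541, y = 0.1038

y_B = 0.0942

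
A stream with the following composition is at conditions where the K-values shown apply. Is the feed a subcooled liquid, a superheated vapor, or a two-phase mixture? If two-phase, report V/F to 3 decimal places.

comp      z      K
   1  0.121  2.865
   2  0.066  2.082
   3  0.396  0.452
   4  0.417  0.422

ΣzᵢKᵢ = 0.839; Σzᵢ/Kᵢ = 1.938.
Since ΣzᵢKᵢ < 1 the mixture is below its bubble point — single liquid phase.

subcooled liquid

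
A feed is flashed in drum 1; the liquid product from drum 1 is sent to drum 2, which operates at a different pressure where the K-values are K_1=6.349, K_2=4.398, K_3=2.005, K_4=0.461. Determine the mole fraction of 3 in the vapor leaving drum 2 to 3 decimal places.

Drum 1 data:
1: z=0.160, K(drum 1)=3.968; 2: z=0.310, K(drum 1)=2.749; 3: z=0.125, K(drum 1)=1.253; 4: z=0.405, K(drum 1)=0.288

Drum 1:
Let ψ₁ = V/F and solve Σ zᵢ(Kᵢ−1)/(1+ψ₁(Kᵢ−1)) = 0.
g(0) = ΣzᵢKᵢ − 1 = 0.760 and g(1) = 1 − Σzᵢ/Kᵢ = -0.659, so a root lies in (0, 1).
Newton iteration, ψ₁⁰ = 0.5:
  ψ₁ = 0.500: g = 0.0607, g' = -1.000 → ψ₁ = 0.561
  ψ₁ = 0.561: g = -0.0003, g' = -1.015 → ψ₁ = 0.560
Converged at ψ₁ = 0.560.
Drum-1 compositions:
  1: x = 0.060, y = 0.238
  2: x = 0.157, y = 0.430
  3: x = 0.109, y = 0.137
  4: x = 0.674, y = 0.194
Drum-2 feed = drum-1 liquid: z₂ = (0.0601, 0.1566, 0.1095, 0.6739).
Drum 2:
Material balance + equilibrium reduce to Σ zᵢ(Kᵢ−1)/(1+ψ₂(Kᵢ−1)) = 0.
g(0) = ΣzᵢKᵢ − 1 = 0.600 and g(1) = 1 − Σzᵢ/Kᵢ = -0.561, so a root lies in (0, 1).
Newton iteration, ψ₂⁰ = 0.58:
  ψ₂ = 0.580: g = -0.2015, g' = -0.765 → ψ₂ = 0.317
  ψ₂ = 0.317: g = 0.0210, g' = -1.004 → ψ₂ = 0.338
Converged at ψ₂ = 0.338.
  1: x = 0.021, y = 0.136
  2: x = 0.073, y = 0.320
  3: x = 0.082, y = 0.164
  4: x = 0.824, y = 0.380

y_3 (drum 2) = 0.164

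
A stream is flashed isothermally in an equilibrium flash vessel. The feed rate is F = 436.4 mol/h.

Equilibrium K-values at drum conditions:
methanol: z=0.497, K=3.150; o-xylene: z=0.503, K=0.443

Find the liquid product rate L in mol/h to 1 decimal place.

Rachford–Rice: g(ψ) = Σ zᵢ(Kᵢ−1)/(1+ψ(Kᵢ−1)) = 0.
Feasibility: ΣzᵢKᵢ = 1.788, Σzᵢ/Kᵢ = 1.293 — both > 1, two phases present.
Binary case is linear: z₁(K₁−1)(1+ψ(K₂−1)) + z₂(K₂−1)(1+ψ(K₁−1)) = 0
⇒ ψ = [z₁(K₁−1)+z₂(K₂−1)] / [−(K₁−1)(K₂−1)] = 0.7884/1.1975 = 0.658
Then V = ψ·F = 0.6583·436.4 = 287.3 mol/h and L = F − V = 149.1 mol/h.

L = 149.1 mol/h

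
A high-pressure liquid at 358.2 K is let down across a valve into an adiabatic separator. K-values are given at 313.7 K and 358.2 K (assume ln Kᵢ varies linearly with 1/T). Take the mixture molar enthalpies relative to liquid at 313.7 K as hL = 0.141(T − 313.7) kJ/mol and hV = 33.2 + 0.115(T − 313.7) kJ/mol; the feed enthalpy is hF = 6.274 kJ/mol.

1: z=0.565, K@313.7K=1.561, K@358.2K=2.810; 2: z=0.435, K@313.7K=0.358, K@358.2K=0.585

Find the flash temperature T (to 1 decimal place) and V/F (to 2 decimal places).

T = 315.8 K, V/F = 0.18

Adiabatic flash: solve Rachford–Rice at each trial T, then check hF = ψ·hV(T) + (1−ψ)·hL(T).
  T = 313.7 K: K = (1.561, 0.358), RR gives ψ = 0.105, H_out = 3.475 kJ/mol
  T = 358.2 K: K = (2.810, 0.585), RR gives ψ = 1.000, H_out = 38.318 kJ/mol
  T = 335.9 K: K = (2.134, 0.465), RR gives ψ = 0.672, H_out = 25.062 kJ/mol
  T = 324.8 K: K = (1.835, 0.410), RR gives ψ = 0.436, H_out = 15.925 kJ/mol
  T = 319.2 K: K = (1.694, 0.383), RR gives ψ = 0.289, H_out = 10.326 kJ/mol
  T = 316.4 K: K = (1.625, 0.370), RR gives ψ = 0.202, H_out = 7.059 kJ/mol
  T = 315.0 K: K = (1.592, 0.364), RR gives ψ = 0.153, H_out = 5.262 kJ/mol
Linear interpolation between T = 315.0 (H_out = 5.262) and T = 316.4 (H_out = 7.059) on hF = 6.274 gives T ≈ 315.8 K, at which ψ = 0.18.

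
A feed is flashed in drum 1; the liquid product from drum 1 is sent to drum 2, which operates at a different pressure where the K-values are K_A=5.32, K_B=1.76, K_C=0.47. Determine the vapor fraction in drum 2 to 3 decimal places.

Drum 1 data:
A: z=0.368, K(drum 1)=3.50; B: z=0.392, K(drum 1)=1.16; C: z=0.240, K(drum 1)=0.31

Drum 1:
Newton–Raphson from ψ₁ = 0.5:
  ψ₁ = 0.500: g = 0.2141, g' = -0.729 → ψ₁ = 0.794
  ψ₁ = 0.794: g = -0.0021, g' = -0.825 → ψ₁ = 0.791
Converged at ψ₁ = 0.791.
Drum-1 compositions:
  A: x = 0.124, y = 0.433
  B: x = 0.348, y = 0.404
  C: x = 0.528, y = 0.164
Drum-2 feed = drum-1 liquid: z₂ = (0.1236, 0.3480, 0.5285).
Drum 2:
Newton iteration, ψ₂⁰ = 0.55:
  ψ₂ = 0.550: g = -0.0507, g' = -0.598 → ψ₂ = 0.465
  ψ₂ = 0.465: g = 0.0010, g' = -0.626 → ψ₂ = 0.467
Converged at ψ₂ = 0.467.
  A: x = 0.041, y = 0.218
  B: x = 0.257, y = 0.452
  C: x = 0.702, y = 0.330

V/F (drum 2) = 0.467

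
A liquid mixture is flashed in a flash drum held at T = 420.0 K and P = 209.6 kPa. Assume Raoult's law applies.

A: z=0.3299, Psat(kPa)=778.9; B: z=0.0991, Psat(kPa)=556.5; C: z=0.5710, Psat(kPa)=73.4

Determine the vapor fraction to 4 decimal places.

Raoult's law: Kᵢ = Pᵢˢᵃᵗ/P = Pᵢˢᵃᵗ/209.6.
  K_A = 778.9/209.6 = 3.716126, K_B = 556.5/209.6 = 2.655057, K_C = 73.4/209.6 = 0.350191
Let ψ = V/F and solve Σ zᵢ(Kᵢ−1)/(1+ψ(Kᵢ−1)) = 0.
g(0) = ΣzᵢKᵢ − 1 = 0.6890 and g(1) = 1 − Σzᵢ/Kᵢ = -0.7566, so a root lies in (0, 1).
Newton–Raphson from ψ = 0.4:
  ψ = 0.4000: g = 0.02679, g' = -1.0975 → ψ = 0.4244
  ψ = 0.4244: g = 0.00024, g' = -1.0785 → ψ = 0.4246
Converged at ψ = 0.4246.

ψ = 0.4246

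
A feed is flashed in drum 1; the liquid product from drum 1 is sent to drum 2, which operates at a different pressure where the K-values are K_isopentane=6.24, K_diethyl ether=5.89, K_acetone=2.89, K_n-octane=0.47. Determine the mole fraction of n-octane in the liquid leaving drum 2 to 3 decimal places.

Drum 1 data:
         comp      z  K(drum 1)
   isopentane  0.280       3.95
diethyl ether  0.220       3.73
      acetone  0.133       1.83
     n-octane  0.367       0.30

Drum 1:
Material balance + equilibrium reduce to Σ zᵢ(Kᵢ−1)/(1+ψ₁(Kᵢ−1)) = 0.
g(0) = ΣzᵢKᵢ − 1 = 1.280 and g(1) = 1 − Σzᵢ/Kᵢ = -0.426, so a root lies in (0, 1).
Newton–Raphson from ψ₁ = 0.5:
  ψ₁ = 0.500: g = 0.2705, g' = -1.162 → ψ₁ = 0.733
  ψ₁ = 0.733: g = 0.0027, g' = -1.219 → ψ₁ = 0.735
Converged at ψ₁ = 0.735.
Drum-1 compositions:
  isopentane: x = 0.088, y = 0.349
  diethyl ether: x = 0.073, y = 0.273
  acetone: x = 0.083, y = 0.151
  n-octane: x = 0.756, y = 0.227
Drum-2 feed = drum-1 liquid: z₂ = (0.0884, 0.0732, 0.0826, 0.7558).
Drum 2:
Material balance + equilibrium reduce to Σ zᵢ(Kᵢ−1)/(1+ψ₂(Kᵢ−1)) = 0.
Check two-phase: ΣzᵢKᵢ = 1.577 > 1 and Σzᵢ/Kᵢ = 1.663 > 1, so g(0) = 0.577 > 0 and g(1) = -0.663 < 0.
Newton–Raphson from ψ₂ = 0.5:
  ψ₂ = 0.500: g = -0.2329, g' = -0.804 → ψ₂ = 0.210
  ψ₂ = 0.210: g = 0.0578, g' = -1.395 → ψ₂ = 0.252
  ψ₂ = 0.252: g = 0.0038, g' = -1.221 → ψ₂ = 0.255
Converged at ψ₂ = 0.255.
  isopentane: x = 0.038, y = 0.236
  diethyl ether: x = 0.033, y = 0.192
  acetone: x = 0.056, y = 0.161
  n-octane: x = 0.874, y = 0.411

x_n-octane (drum 2) = 0.874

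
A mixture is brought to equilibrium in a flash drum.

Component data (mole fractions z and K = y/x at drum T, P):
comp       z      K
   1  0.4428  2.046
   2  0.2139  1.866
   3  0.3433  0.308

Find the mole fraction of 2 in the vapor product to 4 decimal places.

y_2 = 0.2626

Iterate (Newton) starting at ψ = 0.45:
  ψ = 0.4500: g = 0.10323, g' = -0.6537 → ψ = 0.6079
  ψ = 0.6079: g = -0.00558, g' = -0.7397 → ψ = 0.6004
  ψ = 0.6004: g = -0.00002, g' = -0.7333 → ψ = 0.6003
Converged at ψ = 0.6003.
Compositions from xᵢ = zᵢ/(1+ψ(Kᵢ−1)), yᵢ = Kᵢxᵢ:
  1: x = 0.2720, y = 0.5565
  2: x = 0.1407, y = 0.2626
  3: x = 0.5873, y = 0.1809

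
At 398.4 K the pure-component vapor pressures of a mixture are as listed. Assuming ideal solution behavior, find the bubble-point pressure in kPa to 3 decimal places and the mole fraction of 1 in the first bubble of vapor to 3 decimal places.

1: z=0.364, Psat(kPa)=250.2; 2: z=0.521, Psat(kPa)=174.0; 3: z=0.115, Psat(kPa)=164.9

Pbub = 200.690 kPa, y_1 = 0.454

At the bubble point ψ → 0, so ΣzᵢKᵢ = 1 with Kᵢ = Pᵢˢᵃᵗ/P ⇒ P = ΣzᵢPᵢˢᵃᵗ.
P = 0.364·250.2 + 0.521·174.0 + 0.115·164.9 = 200.690 kPa
yᵢ = zᵢPᵢˢᵃᵗ/P ⇒ y_1 = 0.364·250.2/200.690 = 0.454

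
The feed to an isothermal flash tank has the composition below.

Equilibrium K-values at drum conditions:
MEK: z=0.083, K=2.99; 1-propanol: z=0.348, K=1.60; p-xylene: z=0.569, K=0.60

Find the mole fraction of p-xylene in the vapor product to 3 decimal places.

y_p-xylene = 0.400

Let β = V/F and solve Σ zᵢ(Kᵢ−1)/(1+β(Kᵢ−1)) = 0.
Feasibility: ΣzᵢKᵢ = 1.146, Σzᵢ/Kᵢ = 1.194 — both > 1, two phases present.
Newton iteration, β⁰ = 0.5:
  β = 0.500: g = -0.0411, g' = -0.299 → β = 0.363
  β = 0.363: g = 0.0012, g' = -0.320 → β = 0.366
Converged at β = 0.366.
Compositions from xᵢ = zᵢ/(1+β(Kᵢ−1)), yᵢ = Kᵢxᵢ:
  MEK: x = 0.048, y = 0.144
  1-propanol: x = 0.285, y = 0.456
  p-xylene: x = 0.667, y = 0.400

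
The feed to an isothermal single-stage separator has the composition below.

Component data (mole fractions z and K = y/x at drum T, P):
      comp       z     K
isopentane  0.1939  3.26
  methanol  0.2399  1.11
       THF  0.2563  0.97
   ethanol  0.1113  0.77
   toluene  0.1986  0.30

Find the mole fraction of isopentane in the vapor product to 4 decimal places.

y_isopentane = 0.3110

Iterate (Newton) starting at ψ = 0.5:
  ψ = 0.5000: g = -0.01986, g' = -0.4590 → ψ = 0.4567
Converged at ψ = 0.4567.
Compositions from xᵢ = zᵢ/(1+ψ(Kᵢ−1)), yᵢ = Kᵢxᵢ:
  isopentane: x = 0.0954, y = 0.3110
  methanol: x = 0.2284, y = 0.2536
  THF: x = 0.2599, y = 0.2521
  ethanol: x = 0.1244, y = 0.0958
  toluene: x = 0.2919, y = 0.0876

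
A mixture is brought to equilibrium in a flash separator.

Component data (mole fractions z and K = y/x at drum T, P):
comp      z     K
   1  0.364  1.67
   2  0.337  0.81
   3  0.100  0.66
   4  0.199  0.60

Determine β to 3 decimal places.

Rachford–Rice: g(β) = Σ zᵢ(Kᵢ−1)/(1+β(Kᵢ−1)) = 0.
Check two-phase: ΣzᵢKᵢ = 1.066 > 1 and Σzᵢ/Kᵢ = 1.117 > 1, so g(0) = 0.066 > 0 and g(1) = -0.117 < 0.
Iterate (Newton) starting at β = 0.5:
  β = 0.500: g = -0.0285, g' = -0.173 → β = 0.335
  β = 0.335: g = 0.0005, g' = -0.180 → β = 0.338
Converged at β = 0.338.

β = 0.338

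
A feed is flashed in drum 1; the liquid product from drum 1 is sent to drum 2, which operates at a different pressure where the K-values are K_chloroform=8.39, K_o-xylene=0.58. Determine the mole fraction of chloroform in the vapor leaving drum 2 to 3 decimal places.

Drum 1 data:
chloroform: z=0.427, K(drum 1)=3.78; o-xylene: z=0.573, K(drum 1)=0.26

y_chloroform (drum 2) = 0.451

Drum 1:
Let ψ₁ = V/F and solve Σ zᵢ(Kᵢ−1)/(1+ψ₁(Kᵢ−1)) = 0.
Feasibility: ΣzᵢKᵢ = 1.763, Σzᵢ/Kᵢ = 2.317 — both > 1, two phases present.
Binary case is linear: z₁(K₁−1)(1+ψ₁(K₂−1)) + z₂(K₂−1)(1+ψ₁(K₁−1)) = 0
⇒ ψ₁ = [z₁(K₁−1)+z₂(K₂−1)] / [−(K₁−1)(K₂−1)] = 0.7630/2.0572 = 0.371
Drum-1 compositions:
  chloroform: x = 0.210, y = 0.795
  o-xylene: x = 0.790, y = 0.205
Drum-2 feed = drum-1 liquid: z₂ = (0.2102, 0.7898).
Drum 2:
Newton–Raphson from ψ₂ = 0.61:
  ψ₂ = 0.610: g = -0.1639, g' = -0.630 → ψ₂ = 0.350
  ψ₂ = 0.350: g = 0.0444, g' = -1.084 → ψ₂ = 0.391
  ψ₂ = 0.391: g = 0.0027, g' = -0.959 → ψ₂ = 0.394
Converged at ψ₂ = 0.394.
  chloroform: x = 0.054, y = 0.451
  o-xylene: x = 0.946, y = 0.549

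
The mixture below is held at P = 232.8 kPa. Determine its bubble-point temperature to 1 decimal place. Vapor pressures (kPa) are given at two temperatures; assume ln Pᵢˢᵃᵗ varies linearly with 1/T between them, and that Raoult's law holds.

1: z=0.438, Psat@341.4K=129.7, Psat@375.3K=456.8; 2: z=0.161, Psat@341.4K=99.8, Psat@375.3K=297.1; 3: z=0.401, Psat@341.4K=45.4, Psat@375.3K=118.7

T = 367.9 K

Bubble-point temperature: ΣzᵢPᵢˢᵃᵗ(T) = P. Interpolate ln Pᵢˢᵃᵗ = aᵢ + bᵢ/T.
  T = 341.4 K: ΣzᵢPᵢˢᵃᵗ = 91.08 kPa
  T = 375.3 K: ΣzᵢPᵢˢᵃᵗ = 295.51 kPa
  T = 358.4 K: ΣzᵢPᵢˢᵃᵗ = 168.69 kPa
  T = 366.9 K: ΣzᵢPᵢˢᵃᵗ = 225.00 kPa
  T = 371.1 K: ΣzᵢPᵢˢᵃᵗ = 258.23 kPa
  T = 369.0 K: ΣzᵢPᵢˢᵃᵗ = 241.13 kPa
Interpolating between 366.9 K and 369.0 K gives T ≈ 367.9 K.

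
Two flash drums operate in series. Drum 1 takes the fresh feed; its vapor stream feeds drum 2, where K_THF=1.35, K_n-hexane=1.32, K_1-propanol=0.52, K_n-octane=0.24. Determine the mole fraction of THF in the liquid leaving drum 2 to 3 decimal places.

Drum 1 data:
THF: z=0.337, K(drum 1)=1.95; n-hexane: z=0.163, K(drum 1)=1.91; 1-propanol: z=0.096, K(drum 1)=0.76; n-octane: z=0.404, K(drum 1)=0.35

Drum 1:
Material balance + equilibrium reduce to Σ zᵢ(Kᵢ−1)/(1+ψ₁(Kᵢ−1)) = 0.
g(0) = ΣzᵢKᵢ − 1 = 0.183 and g(1) = 1 − Σzᵢ/Kᵢ = -0.539, so a root lies in (0, 1).
Newton–Raphson from ψ₁ = 0.5:
  ψ₁ = 0.500: g = -0.0962, g' = -0.585 → ψ₁ = 0.336
  ψ₁ = 0.336: g = -0.0045, g' = -0.540 → ψ₁ = 0.327
Converged at ψ₁ = 0.327.
Drum-1 compositions:
  THF: x = 0.257, y = 0.501
  n-hexane: x = 0.126, y = 0.240
  1-propanol: x = 0.104, y = 0.079
  n-octane: x = 0.513, y = 0.180
Drum-2 feed = drum-1 vapor: z₂ = (0.5013, 0.2399, 0.0792, 0.1796).
Drum 2:
Let ψ₂ = V/F and solve Σ zᵢ(Kᵢ−1)/(1+ψ₂(Kᵢ−1)) = 0.
Check two-phase: ΣzᵢKᵢ = 1.078 > 1 and Σzᵢ/Kᵢ = 1.454 > 1, so g(0) = 0.078 > 0 and g(1) = -0.454 < 0.
Iterate (Newton) starting at ψ₂ = 0.34:
  ψ₂ = 0.340: g = -0.0034, g' = -0.284 → ψ₂ = 0.328
Converged at ψ₂ = 0.328.
  THF: x = 0.450, y = 0.607
  n-hexane: x = 0.217, y = 0.287
  1-propanol: x = 0.094, y = 0.049
  n-octane: x = 0.239, y = 0.057

x_THF (drum 2) = 0.450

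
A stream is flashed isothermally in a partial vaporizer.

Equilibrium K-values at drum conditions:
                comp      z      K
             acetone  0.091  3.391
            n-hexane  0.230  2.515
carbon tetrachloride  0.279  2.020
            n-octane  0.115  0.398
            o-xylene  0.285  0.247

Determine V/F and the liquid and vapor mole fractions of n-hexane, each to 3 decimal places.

V/F = 0.546, x_n-hexane = 0.126, y_n-hexane = 0.316

Material balance + equilibrium reduce to Σ zᵢ(Kᵢ−1)/(1+V/F(Kᵢ−1)) = 0.
g(0) = ΣzᵢKᵢ − 1 = 0.567 and g(1) = 1 − Σzᵢ/Kᵢ = -0.699, so a root lies in (0, 1).
Newton–Raphson from V/F = 0.59:
  V/F = 0.590: g = -0.0416, g' = -0.973 → V/F = 0.547
  V/F = 0.547: g = -0.0009, g' = -0.935 → V/F = 0.546
Converged at V/F = 0.546.
Compositions from xᵢ = zᵢ/(1+V/F(Kᵢ−1)), yᵢ = Kᵢxᵢ:
  acetone: x = 0.039, y = 0.134
  n-hexane: x = 0.126, y = 0.316
  carbon tetrachloride: x = 0.179, y = 0.362
  n-octane: x = 0.171, y = 0.068
  o-xylene: x = 0.484, y = 0.120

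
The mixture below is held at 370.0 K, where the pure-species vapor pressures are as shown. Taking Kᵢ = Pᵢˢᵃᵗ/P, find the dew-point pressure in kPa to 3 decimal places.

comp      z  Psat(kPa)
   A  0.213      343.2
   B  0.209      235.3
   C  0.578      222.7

At the dew point ψ → 1, so Σzᵢ/Kᵢ = 1 with Kᵢ = Pᵢˢᵃᵗ/P ⇒ 1/P = Σzᵢ/Pᵢˢᵃᵗ.
1/P = 0.213/343.2 + 0.209/235.3 + 0.578/222.7 = 0.004104 ⇒ P = 243.648 kPa

Pdew = 243.648 kPa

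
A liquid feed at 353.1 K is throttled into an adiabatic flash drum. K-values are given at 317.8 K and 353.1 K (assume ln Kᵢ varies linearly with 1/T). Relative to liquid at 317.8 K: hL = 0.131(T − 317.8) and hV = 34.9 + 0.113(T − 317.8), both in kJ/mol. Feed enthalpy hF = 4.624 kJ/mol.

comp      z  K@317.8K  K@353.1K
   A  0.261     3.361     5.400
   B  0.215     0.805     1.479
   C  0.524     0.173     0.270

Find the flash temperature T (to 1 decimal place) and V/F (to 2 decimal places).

Adiabatic flash: solve Rachford–Rice at each trial T, then check hF = ψ·hV(T) + (1−ψ)·hL(T).
  T = 317.8 K: K = (3.361, 0.805, 0.173), RR gives ψ = 0.088, H_out = 3.076 kJ/mol
  T = 353.1 K: K = (5.400, 1.479, 0.270), RR gives ψ = 0.370, H_out = 17.313 kJ/mol
  T = 335.5 K: K = (4.317, 1.110, 0.219), RR gives ψ = 0.241, H_out = 10.647 kJ/mol
  T = 326.6 K: K = (3.819, 0.948, 0.195), RR gives ψ = 0.168, H_out = 6.999 kJ/mol
  T = 322.2 K: K = (3.586, 0.875, 0.184), RR gives ψ = 0.130, H_out = 5.086 kJ/mol
  T = 320.0 K: K = (3.472, 0.839, 0.178), RR gives ψ = 0.109, H_out = 4.095 kJ/mol
Linear interpolation between T = 320.0 (H_out = 4.095) and T = 322.2 (H_out = 5.086) on hF = 4.624 gives T ≈ 321.2 K, at which ψ = 0.12.

T = 321.2 K, V/F = 0.12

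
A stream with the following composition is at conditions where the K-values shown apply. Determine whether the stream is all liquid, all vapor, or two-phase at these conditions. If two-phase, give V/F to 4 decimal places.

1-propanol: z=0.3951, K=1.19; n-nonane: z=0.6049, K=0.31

all liquid

ΣzᵢKᵢ = 0.6577; Σzᵢ/Kᵢ = 2.2833.
Since ΣzᵢKᵢ < 1 the mixture is below its bubble point — single liquid phase.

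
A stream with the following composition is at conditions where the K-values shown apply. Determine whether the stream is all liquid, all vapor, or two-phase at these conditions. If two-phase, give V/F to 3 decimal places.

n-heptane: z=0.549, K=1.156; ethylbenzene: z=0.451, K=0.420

ΣzᵢKᵢ = 0.824; Σzᵢ/Kᵢ = 1.549.
Since ΣzᵢKᵢ < 1 the mixture is below its bubble point — single liquid phase.

all liquid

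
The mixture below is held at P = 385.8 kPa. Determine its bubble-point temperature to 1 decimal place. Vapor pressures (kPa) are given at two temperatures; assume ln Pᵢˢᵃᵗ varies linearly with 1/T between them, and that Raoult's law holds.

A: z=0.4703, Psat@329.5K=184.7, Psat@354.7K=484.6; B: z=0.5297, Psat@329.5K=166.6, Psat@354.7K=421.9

Bubble-point temperature: ΣzᵢPᵢˢᵃᵗ(T) = P. Interpolate ln Pᵢˢᵃᵗ = aᵢ + bᵢ/T.
  T = 329.5 K: ΣzᵢPᵢˢᵃᵗ = 175.11 kPa
  T = 354.7 K: ΣzᵢPᵢˢᵃᵗ = 451.39 kPa
  T = 342.1 K: ΣzᵢPᵢˢᵃᵗ = 286.08 kPa
  T = 348.4 K: ΣzᵢPᵢˢᵃᵗ = 360.83 kPa
  T = 351.5 K: ΣzᵢPᵢˢᵃᵗ = 403.27 kPa
  T = 349.9 K: ΣzᵢPᵢˢᵃᵗ = 380.87 kPa
Interpolating between 349.9 K and 351.5 K gives T ≈ 350.3 K.

T = 350.3 K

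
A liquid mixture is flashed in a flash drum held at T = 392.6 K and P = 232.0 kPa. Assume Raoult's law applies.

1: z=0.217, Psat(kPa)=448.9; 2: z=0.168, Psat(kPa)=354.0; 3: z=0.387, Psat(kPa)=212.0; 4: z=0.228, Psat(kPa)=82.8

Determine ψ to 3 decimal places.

Raoult's law: Kᵢ = Pᵢˢᵃᵗ/P = Pᵢˢᵃᵗ/232.0.
  K_1 = 448.9/232.0 = 1.93491, K_2 = 354.0/232.0 = 1.52586, K_3 = 212.0/232.0 = 0.91379, K_4 = 82.8/232.0 = 0.35690
Let ψ = V/F and solve Σ zᵢ(Kᵢ−1)/(1+ψ(Kᵢ−1)) = 0.
Feasibility: ΣzᵢKᵢ = 1.111, Σzᵢ/Kᵢ = 1.285 — both > 1, two phases present.
Iterate (Newton) starting at ψ = 0.5:
  ψ = 0.500: g = -0.0428, g' = -0.325 → ψ = 0.368
  ψ = 0.368: g = -0.0017, g' = -0.303 → ψ = 0.363
Converged at ψ = 0.363.

ψ = 0.363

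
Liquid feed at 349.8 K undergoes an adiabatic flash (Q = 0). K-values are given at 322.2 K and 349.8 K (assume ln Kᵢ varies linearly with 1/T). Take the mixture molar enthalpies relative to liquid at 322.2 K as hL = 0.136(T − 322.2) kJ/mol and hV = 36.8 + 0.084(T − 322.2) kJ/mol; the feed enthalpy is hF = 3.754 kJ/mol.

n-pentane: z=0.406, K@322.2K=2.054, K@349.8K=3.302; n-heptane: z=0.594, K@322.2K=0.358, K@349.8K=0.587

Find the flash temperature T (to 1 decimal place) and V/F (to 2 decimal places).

T = 323.3 K, V/F = 0.10

Adiabatic flash: solve Rachford–Rice at each trial T, then check hF = ψ·hV(T) + (1−ψ)·hL(T).
  T = 322.2 K: K = (2.054, 0.358), RR gives ψ = 0.069, H_out = 2.533 kJ/mol
  T = 349.8 K: K = (3.302, 0.587), RR gives ψ = 0.725, H_out = 29.394 kJ/mol
  T = 336.0 K: K = (2.630, 0.463), RR gives ψ = 0.392, H_out = 16.011 kJ/mol
  T = 329.1 K: K = (2.330, 0.408), RR gives ψ = 0.240, H_out = 9.668 kJ/mol
  T = 325.6 K: K = (2.187, 0.382), RR gives ψ = 0.157, H_out = 6.206 kJ/mol
  T = 323.9 K: K = (2.120, 0.370), RR gives ψ = 0.114, H_out = 4.417 kJ/mol
Linear interpolation between T = 322.2 (H_out = 2.533) and T = 323.9 (H_out = 4.417) on hF = 3.754 gives T ≈ 323.3 K, at which ψ = 0.10.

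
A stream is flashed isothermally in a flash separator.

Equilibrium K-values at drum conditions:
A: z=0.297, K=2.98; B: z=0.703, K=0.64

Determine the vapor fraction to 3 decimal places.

ψ = 0.470

Let ψ = V/F and solve Σ zᵢ(Kᵢ−1)/(1+ψ(Kᵢ−1)) = 0.
g(0) = ΣzᵢKᵢ − 1 = 0.335 and g(1) = 1 − Σzᵢ/Kᵢ = -0.198, so a root lies in (0, 1).
Iterate (Newton) starting at ψ = 0.5:
  ψ = 0.500: g = -0.0131, g' = -0.430 → ψ = 0.469
  ψ = 0.469: g = 0.0002, g' = -0.445 → ψ = 0.470
Converged at ψ = 0.470.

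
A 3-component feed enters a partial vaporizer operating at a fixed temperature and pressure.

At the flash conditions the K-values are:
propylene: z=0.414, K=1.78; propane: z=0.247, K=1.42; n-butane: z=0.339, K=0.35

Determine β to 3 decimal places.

Let β = V/F and solve Σ zᵢ(Kᵢ−1)/(1+β(Kᵢ−1)) = 0.
g(0) = ΣzᵢKᵢ − 1 = 0.206 and g(1) = 1 − Σzᵢ/Kᵢ = -0.375, so a root lies in (0, 1).
Newton iteration, β⁰ = 0.33:
  β = 0.330: g = 0.0674, g' = -0.425 → β = 0.489
  β = 0.489: g = -0.0030, g' = -0.470 → β = 0.482
Converged at β = 0.482.

β = 0.482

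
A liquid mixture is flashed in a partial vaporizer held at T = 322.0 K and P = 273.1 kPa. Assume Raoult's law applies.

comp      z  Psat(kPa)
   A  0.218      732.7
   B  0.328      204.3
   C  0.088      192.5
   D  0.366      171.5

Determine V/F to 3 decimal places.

Raoult's law: Kᵢ = Pᵢˢᵃᵗ/P = Pᵢˢᵃᵗ/273.1.
  K_A = 732.7/273.1 = 2.68290, K_B = 204.3/273.1 = 0.74808, K_C = 192.5/273.1 = 0.70487, K_D = 171.5/273.1 = 0.62798
Rachford–Rice: g(V/F) = Σ zᵢ(Kᵢ−1)/(1+V/F(Kᵢ−1)) = 0.
Check two-phase: ΣzᵢKᵢ = 1.122 > 1 and Σzᵢ/Kᵢ = 1.227 > 1, so g(0) = 0.122 > 0 and g(1) = -0.227 < 0.
Iterate (Newton) starting at V/F = 0.5:
  V/F = 0.500: g = -0.0931, g' = -0.296 → V/F = 0.186
  V/F = 0.186: g = 0.0190, g' = -0.448 → V/F = 0.228
  V/F = 0.228: g = 0.0007, g' = -0.415 → V/F = 0.230
Converged at V/F = 0.230.

V/F = 0.230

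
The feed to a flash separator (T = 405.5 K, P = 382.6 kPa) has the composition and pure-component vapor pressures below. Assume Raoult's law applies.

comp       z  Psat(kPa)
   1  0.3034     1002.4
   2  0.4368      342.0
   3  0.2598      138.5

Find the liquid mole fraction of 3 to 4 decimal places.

Raoult's law: Kᵢ = Pᵢˢᵃᵗ/P = Pᵢˢᵃᵗ/382.6.
  K_1 = 1002.4/382.6 = 2.619969, K_2 = 342.0/382.6 = 0.893884, K_3 = 138.5/382.6 = 0.361997
Let ψ = V/F and solve Σ zᵢ(Kᵢ−1)/(1+ψ(Kᵢ−1)) = 0.
Feasibility: ΣzᵢKᵢ = 1.2794, Σzᵢ/Kᵢ = 1.3221 — both > 1, two phases present.
Iterate (Newton) starting at ψ = 0.66:
  ψ = 0.6600: g = -0.09862, g' = -0.5072 → ψ = 0.4655
  ψ = 0.4655: g = -0.00436, g' = -0.4782 → ψ = 0.4564
Converged at ψ = 0.4564.
Compositions from xᵢ = zᵢ/(1+ψ(Kᵢ−1)), yᵢ = Kᵢxᵢ:
  1: x = 0.1744, y = 0.4570
  2: x = 0.4590, y = 0.4103
  3: x = 0.3665, y = 0.1327

x_3 = 0.3665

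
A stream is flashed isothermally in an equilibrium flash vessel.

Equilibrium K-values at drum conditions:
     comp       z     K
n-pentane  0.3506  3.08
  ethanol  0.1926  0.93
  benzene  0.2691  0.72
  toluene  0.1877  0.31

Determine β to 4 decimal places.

Rachford–Rice: g(β) = Σ zᵢ(Kᵢ−1)/(1+β(Kᵢ−1)) = 0.
Feasibility: ΣzᵢKᵢ = 1.5109, Σzᵢ/Kᵢ = 1.3002 — both > 1, two phases present.
Newton–Raphson from β = 0.5:
  β = 0.5000: g = 0.05816, g' = -0.6023 → β = 0.5966
  β = 0.5966: g = 0.00079, g' = -0.5917 → β = 0.5979
Converged at β = 0.5979.

β = 0.5979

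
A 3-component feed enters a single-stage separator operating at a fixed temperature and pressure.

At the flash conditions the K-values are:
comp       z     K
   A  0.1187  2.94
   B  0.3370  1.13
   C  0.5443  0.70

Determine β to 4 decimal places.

β = 0.3351

Iterate (Newton) starting at β = 0.35:
  β = 0.3500: g = -0.00339, g' = -0.2248 → β = 0.3349
  β = 0.3349: g = 0.00004, g' = -0.2299 → β = 0.3351
Converged at β = 0.3351.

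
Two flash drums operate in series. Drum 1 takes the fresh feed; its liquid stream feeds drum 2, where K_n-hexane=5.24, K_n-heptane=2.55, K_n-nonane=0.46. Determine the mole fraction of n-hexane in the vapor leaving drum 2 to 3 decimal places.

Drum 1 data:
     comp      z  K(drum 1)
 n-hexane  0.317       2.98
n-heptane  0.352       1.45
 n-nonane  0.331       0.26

Drum 1:
Let ψ₁ = V/F and solve Σ zᵢ(Kᵢ−1)/(1+ψ₁(Kᵢ−1)) = 0.
Check two-phase: ΣzᵢKᵢ = 1.541 > 1 and Σzᵢ/Kᵢ = 1.622 > 1, so g(0) = 0.541 > 0 and g(1) = -0.622 < 0.
Iterate (Newton) starting at ψ₁ = 0.5:
  ψ₁ = 0.500: g = 0.0559, g' = -0.818 → ψ₁ = 0.568
  ψ₁ = 0.568: g = -0.0013, g' = -0.860 → ψ₁ = 0.567
Converged at ψ₁ = 0.567.
Drum-1 compositions:
  n-hexane: x = 0.149, y = 0.445
  n-heptane: x = 0.280, y = 0.407
  n-nonane: x = 0.570, y = 0.148
Drum-2 feed = drum-1 liquid: z₂ = (0.1494, 0.2805, 0.5702).
Drum 2:
Material balance + equilibrium reduce to Σ zᵢ(Kᵢ−1)/(1+ψ₂(Kᵢ−1)) = 0.
Feasibility: ΣzᵢKᵢ = 1.760, Σzᵢ/Kᵢ = 1.378 — both > 1, two phases present.
Newton iteration, ψ₂⁰ = 0.58:
  ψ₂ = 0.580: g = -0.0363, g' = -0.764 → ψ₂ = 0.532
  ψ₂ = 0.532: g = 0.0004, g' = -0.783 → ψ₂ = 0.533
Converged at ψ₂ = 0.533.
  n-hexane: x = 0.046, y = 0.240
  n-heptane: x = 0.154, y = 0.392
  n-nonane: x = 0.801, y = 0.368

y_n-hexane (drum 2) = 0.240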